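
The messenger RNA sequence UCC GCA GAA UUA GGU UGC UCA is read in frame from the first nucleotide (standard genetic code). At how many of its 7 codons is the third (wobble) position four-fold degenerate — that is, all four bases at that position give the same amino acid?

Codon 1 UCC (Ser): third position 4-fold.
Codon 2 GCA (Ala): third position 4-fold.
Codon 3 GAA (Glu): third position 2-fold.
Codon 4 UUA (Leu): third position 2-fold.
Codon 5 GGU (Gly): third position 4-fold.
Codon 6 UGC (Cys): third position 2-fold.
Codon 7 UCA (Ser): third position 4-fold.
Four-fold degenerate third positions: 4.

4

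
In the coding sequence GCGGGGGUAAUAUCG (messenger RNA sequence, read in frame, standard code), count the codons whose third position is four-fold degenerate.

Codon 1 GCG (Ala): third position 4-fold.
Codon 2 GGG (Gly): third position 4-fold.
Codon 3 GUA (Val): third position 4-fold.
Codon 4 AUA (Ile): third position 3-fold.
Codon 5 UCG (Ser): third position 4-fold.
Four-fold degenerate third positions: 4.

4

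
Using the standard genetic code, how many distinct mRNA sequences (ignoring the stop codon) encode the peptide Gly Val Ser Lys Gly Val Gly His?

Gly: 4 codons.
Val: 4 codons.
Ser: 6 codons.
Lys: 2 codons.
Gly: 4 codons.
Val: 4 codons.
Gly: 4 codons.
His: 2 codons.
4 × 4 × 6 × 2 × 4 × 4 × 4 × 2 = 24576.

24576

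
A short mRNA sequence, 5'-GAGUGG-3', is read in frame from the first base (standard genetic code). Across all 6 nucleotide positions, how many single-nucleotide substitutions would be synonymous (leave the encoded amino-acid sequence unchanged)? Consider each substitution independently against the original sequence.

Codon 1 (GAG, Glu): 1 synonymous substitution.
Codon 2 (UGG, Trp): 0 synonymous substitutions.
Total: 1 + 0 = 1.

1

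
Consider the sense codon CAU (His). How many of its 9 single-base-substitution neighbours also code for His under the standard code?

Position 1: none → 0 synonymous.
Position 2: none → 0 synonymous.
Position 3: CAC → 1 synonymous.
Total: 0 + 0 + 1 = 1.

1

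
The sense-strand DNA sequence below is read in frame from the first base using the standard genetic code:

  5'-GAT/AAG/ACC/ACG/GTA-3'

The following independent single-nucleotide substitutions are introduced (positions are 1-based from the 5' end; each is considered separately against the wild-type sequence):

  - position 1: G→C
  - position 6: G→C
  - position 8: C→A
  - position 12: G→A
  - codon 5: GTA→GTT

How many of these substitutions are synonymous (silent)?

2

Codon 1: GAT (Asp) → CAT (His) — missense.
Codon 2: AAG (Lys) → AAC (Asn) — missense.
Codon 3: ACC (Thr) → AAC (Asn) — missense.
Codon 4: ACG (Thr) → ACA (Thr) — synonymous.
Codon 5: GTA (Val) → GTT (Val) — synonymous.
Synonymous: 2 of 5.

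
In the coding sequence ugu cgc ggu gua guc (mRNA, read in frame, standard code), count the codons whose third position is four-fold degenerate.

4

Codon 1 UGU (Cys): third position 2-fold.
Codon 2 CGC (Arg): third position 4-fold.
Codon 3 GGU (Gly): third position 4-fold.
Codon 4 GUA (Val): third position 4-fold.
Codon 5 GUC (Val): third position 4-fold.
Four-fold degenerate third positions: 4.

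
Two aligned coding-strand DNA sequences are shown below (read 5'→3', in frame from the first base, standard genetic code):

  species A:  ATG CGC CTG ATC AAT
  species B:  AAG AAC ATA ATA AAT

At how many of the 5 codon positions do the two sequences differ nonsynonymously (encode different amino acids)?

Codon 1: ATG Met / AAG Lys — nonsynonymous.
Codon 2: CGC Arg / AAC Asn — nonsynonymous.
Codon 3: CTG Leu / ATA Ile — nonsynonymous.
Codon 4: ATC Ile / ATA Ile — synonymous.
Codon 5: AAT Asn / AAT Asn — identical.
Nonsynonymous differences: 3.

3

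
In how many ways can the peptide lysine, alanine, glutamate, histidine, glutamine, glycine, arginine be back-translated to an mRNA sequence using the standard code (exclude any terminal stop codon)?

Lys: 2 codons.
Ala: 4 codons.
Glu: 2 codons.
His: 2 codons.
Gln: 2 codons.
Gly: 4 codons.
Arg: 6 codons.
2 × 4 × 2 × 2 × 2 × 4 × 6 = 1536.

1536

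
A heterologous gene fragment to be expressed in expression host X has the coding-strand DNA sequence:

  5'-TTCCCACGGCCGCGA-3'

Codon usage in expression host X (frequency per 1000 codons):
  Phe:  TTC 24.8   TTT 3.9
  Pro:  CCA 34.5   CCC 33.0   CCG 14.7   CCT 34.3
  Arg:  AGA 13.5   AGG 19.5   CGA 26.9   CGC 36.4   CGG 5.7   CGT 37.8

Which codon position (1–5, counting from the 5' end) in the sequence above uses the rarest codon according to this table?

3

Codon 1 TTC (Phe): 24.8 per 1000.
Codon 2 CCA (Pro): 34.5 per 1000.
Codon 3 CGG (Arg): 5.7 per 1000.
Codon 4 CCG (Pro): 14.7 per 1000.
Codon 5 CGA (Arg): 26.9 per 1000.
Lowest frequency is 5.7 at codon 3.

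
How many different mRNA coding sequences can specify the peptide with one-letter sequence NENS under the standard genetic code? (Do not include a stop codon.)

Asn: 2 codons.
Glu: 2 codons.
Asn: 2 codons.
Ser: 6 codons.
2 × 2 × 2 × 6 = 48.

48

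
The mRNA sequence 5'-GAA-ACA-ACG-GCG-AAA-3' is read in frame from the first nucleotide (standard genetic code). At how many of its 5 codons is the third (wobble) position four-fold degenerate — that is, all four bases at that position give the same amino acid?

Codon 1 GAA (Glu): third position 2-fold.
Codon 2 ACA (Thr): third position 4-fold.
Codon 3 ACG (Thr): third position 4-fold.
Codon 4 GCG (Ala): third position 4-fold.
Codon 5 AAA (Lys): third position 2-fold.
Four-fold degenerate third positions: 3.

3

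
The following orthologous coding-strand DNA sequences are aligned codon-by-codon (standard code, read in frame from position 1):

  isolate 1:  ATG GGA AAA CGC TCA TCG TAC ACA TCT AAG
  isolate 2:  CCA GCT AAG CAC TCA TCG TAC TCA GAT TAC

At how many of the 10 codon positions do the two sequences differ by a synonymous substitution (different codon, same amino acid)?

1

Codon 1: ATG Met / CCA Pro — nonsynonymous.
Codon 2: GGA Gly / GCT Ala — nonsynonymous.
Codon 3: AAA Lys / AAG Lys — synonymous.
Codon 4: CGC Arg / CAC His — nonsynonymous.
Codon 5: TCA Ser / TCA Ser — identical.
Codon 6: TCG Ser / TCG Ser — identical.
Codon 7: TAC Tyr / TAC Tyr — identical.
Codon 8: ACA Thr / TCA Ser — nonsynonymous.
Codon 9: TCT Ser / GAT Asp — nonsynonymous.
Codon 10: AAG Lys / TAC Tyr — nonsynonymous.
Synonymous differences: 1.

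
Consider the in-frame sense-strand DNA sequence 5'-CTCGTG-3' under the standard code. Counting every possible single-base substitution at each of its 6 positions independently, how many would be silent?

6

Codon 1 (CTC, Leu): 3 synonymous substitutions.
Codon 2 (GTG, Val): 3 synonymous substitutions.
Total: 3 + 3 = 6.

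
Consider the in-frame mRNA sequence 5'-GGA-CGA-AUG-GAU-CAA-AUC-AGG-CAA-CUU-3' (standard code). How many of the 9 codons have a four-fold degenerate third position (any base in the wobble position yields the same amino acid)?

3

Codon 1 GGA (Gly): third position 4-fold.
Codon 2 CGA (Arg): third position 4-fold.
Codon 3 AUG (Met): third position 1-fold.
Codon 4 GAU (Asp): third position 2-fold.
Codon 5 CAA (Gln): third position 2-fold.
Codon 6 AUC (Ile): third position 3-fold.
Codon 7 AGG (Arg): third position 2-fold.
Codon 8 CAA (Gln): third position 2-fold.
Codon 9 CUU (Leu): third position 4-fold.
Four-fold degenerate third positions: 3.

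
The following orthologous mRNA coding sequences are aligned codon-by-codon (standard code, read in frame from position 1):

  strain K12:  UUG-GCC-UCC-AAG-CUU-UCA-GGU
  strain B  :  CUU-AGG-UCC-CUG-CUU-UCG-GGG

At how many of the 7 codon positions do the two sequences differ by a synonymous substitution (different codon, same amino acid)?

3

Codon 1: UUG Leu / CUU Leu — synonymous.
Codon 2: GCC Ala / AGG Arg — nonsynonymous.
Codon 3: UCC Ser / UCC Ser — identical.
Codon 4: AAG Lys / CUG Leu — nonsynonymous.
Codon 5: CUU Leu / CUU Leu — identical.
Codon 6: UCA Ser / UCG Ser — synonymous.
Codon 7: GGU Gly / GGG Gly — synonymous.
Synonymous differences: 3.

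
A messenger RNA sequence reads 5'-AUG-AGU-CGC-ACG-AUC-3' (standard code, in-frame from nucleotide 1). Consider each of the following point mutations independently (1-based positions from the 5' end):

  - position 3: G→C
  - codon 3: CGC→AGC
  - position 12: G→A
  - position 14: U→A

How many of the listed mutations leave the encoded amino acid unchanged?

1

Codon 1: AUG (Met) → AUC (Ile) — missense.
Codon 3: CGC (Arg) → AGC (Ser) — missense.
Codon 4: ACG (Thr) → ACA (Thr) — synonymous.
Codon 5: AUC (Ile) → AAC (Asn) — missense.
Synonymous: 1 of 4.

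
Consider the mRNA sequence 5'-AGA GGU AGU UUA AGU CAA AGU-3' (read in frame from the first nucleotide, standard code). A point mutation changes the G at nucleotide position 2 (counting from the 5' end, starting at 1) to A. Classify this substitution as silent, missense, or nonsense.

missense

Position 2 falls in codon 1: AGA → Arg.
After the substitution the codon is AAA → Lys.
Arg ≠ Lys, so this is a missense mutation.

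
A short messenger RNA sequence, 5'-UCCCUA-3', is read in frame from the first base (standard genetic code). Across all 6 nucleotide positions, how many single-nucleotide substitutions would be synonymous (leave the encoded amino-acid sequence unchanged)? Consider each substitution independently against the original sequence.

7

Codon 1 (UCC, Ser): 3 synonymous substitutions.
Codon 2 (CUA, Leu): 4 synonymous substitutions.
Total: 3 + 4 = 7.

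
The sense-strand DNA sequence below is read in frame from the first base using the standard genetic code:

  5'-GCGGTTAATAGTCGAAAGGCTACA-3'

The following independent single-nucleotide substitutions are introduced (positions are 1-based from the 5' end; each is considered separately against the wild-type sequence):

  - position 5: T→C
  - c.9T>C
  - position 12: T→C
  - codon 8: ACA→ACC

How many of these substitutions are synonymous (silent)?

3

Codon 2: GTT (Val) → GCT (Ala) — missense.
Codon 3: AAT (Asn) → AAC (Asn) — synonymous.
Codon 4: AGT (Ser) → AGC (Ser) — synonymous.
Codon 8: ACA (Thr) → ACC (Thr) — synonymous.
Synonymous: 3 of 4.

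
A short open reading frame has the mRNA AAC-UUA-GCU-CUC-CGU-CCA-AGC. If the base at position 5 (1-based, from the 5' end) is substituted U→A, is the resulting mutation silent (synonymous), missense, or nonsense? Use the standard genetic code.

Position 5 falls in codon 2: UUA → Leu.
After the substitution the codon is UAA → Stop.
The new codon is a stop codon, so this is a nonsense mutation.

nonsense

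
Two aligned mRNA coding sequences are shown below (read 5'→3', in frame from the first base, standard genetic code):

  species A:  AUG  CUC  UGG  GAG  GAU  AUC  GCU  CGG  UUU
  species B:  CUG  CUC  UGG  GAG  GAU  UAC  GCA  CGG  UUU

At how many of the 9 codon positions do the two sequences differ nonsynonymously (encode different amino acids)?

Codon 1: AUG Met / CUG Leu — nonsynonymous.
Codon 2: CUC Leu / CUC Leu — identical.
Codon 3: UGG Trp / UGG Trp — identical.
Codon 4: GAG Glu / GAG Glu — identical.
Codon 5: GAU Asp / GAU Asp — identical.
Codon 6: AUC Ile / UAC Tyr — nonsynonymous.
Codon 7: GCU Ala / GCA Ala — synonymous.
Codon 8: CGG Arg / CGG Arg — identical.
Codon 9: UUU Phe / UUU Phe — identical.
Nonsynonymous differences: 2.

2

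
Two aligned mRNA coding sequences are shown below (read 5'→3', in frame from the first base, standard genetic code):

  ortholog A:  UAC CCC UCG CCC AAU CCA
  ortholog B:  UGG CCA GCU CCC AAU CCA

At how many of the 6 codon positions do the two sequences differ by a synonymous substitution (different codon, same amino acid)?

1

Codon 1: UAC Tyr / UGG Trp — nonsynonymous.
Codon 2: CCC Pro / CCA Pro — synonymous.
Codon 3: UCG Ser / GCU Ala — nonsynonymous.
Codon 4: CCC Pro / CCC Pro — identical.
Codon 5: AAU Asn / AAU Asn — identical.
Codon 6: CCA Pro / CCA Pro — identical.
Synonymous differences: 1.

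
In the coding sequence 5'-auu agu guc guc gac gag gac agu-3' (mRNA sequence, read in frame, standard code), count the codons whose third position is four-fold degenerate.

2

Codon 1 AUU (Ile): third position 3-fold.
Codon 2 AGU (Ser): third position 2-fold.
Codon 3 GUC (Val): third position 4-fold.
Codon 4 GUC (Val): third position 4-fold.
Codon 5 GAC (Asp): third position 2-fold.
Codon 6 GAG (Glu): third position 2-fold.
Codon 7 GAC (Asp): third position 2-fold.
Codon 8 AGU (Ser): third position 2-fold.
Four-fold degenerate third positions: 2.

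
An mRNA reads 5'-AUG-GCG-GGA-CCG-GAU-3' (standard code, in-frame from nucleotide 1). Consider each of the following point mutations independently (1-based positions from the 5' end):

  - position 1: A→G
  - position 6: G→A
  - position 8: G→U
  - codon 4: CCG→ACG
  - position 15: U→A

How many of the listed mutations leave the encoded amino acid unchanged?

Codon 1: AUG (Met) → GUG (Val) — missense.
Codon 2: GCG (Ala) → GCA (Ala) — synonymous.
Codon 3: GGA (Gly) → GUA (Val) — missense.
Codon 4: CCG (Pro) → ACG (Thr) — missense.
Codon 5: GAU (Asp) → GAA (Glu) — missense.
Synonymous: 1 of 5.

1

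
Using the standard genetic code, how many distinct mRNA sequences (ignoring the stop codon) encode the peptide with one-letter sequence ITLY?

144

Ile: 3 codons.
Thr: 4 codons.
Leu: 6 codons.
Tyr: 2 codons.
3 × 4 × 6 × 2 = 144.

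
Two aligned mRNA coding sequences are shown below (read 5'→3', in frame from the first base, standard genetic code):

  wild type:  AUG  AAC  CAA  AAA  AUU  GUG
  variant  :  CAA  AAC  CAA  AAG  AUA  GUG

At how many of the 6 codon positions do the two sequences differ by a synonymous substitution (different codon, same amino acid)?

Codon 1: AUG Met / CAA Gln — nonsynonymous.
Codon 2: AAC Asn / AAC Asn — identical.
Codon 3: CAA Gln / CAA Gln — identical.
Codon 4: AAA Lys / AAG Lys — synonymous.
Codon 5: AUU Ile / AUA Ile — synonymous.
Codon 6: GUG Val / GUG Val — identical.
Synonymous differences: 2.

2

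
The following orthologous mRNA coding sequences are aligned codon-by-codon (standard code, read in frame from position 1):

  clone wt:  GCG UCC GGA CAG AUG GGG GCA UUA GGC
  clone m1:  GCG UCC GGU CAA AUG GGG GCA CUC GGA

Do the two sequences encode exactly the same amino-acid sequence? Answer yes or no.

Codon 1: GCG Ala / GCG Ala — identical.
Codon 2: UCC Ser / UCC Ser — identical.
Codon 3: GGA Gly / GGU Gly — synonymous.
Codon 4: CAG Gln / CAA Gln — synonymous.
Codon 5: AUG Met / AUG Met — identical.
Codon 6: GGG Gly / GGG Gly — identical.
Codon 7: GCA Ala / GCA Ala — identical.
Codon 8: UUA Leu / CUC Leu — synonymous.
Codon 9: GGC Gly / GGA Gly — synonymous.
Nonsynonymous differences: 0 → same protein.

yes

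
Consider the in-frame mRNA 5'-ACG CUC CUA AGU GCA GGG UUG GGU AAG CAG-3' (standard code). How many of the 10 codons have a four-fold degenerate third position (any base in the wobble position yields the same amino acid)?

Codon 1 ACG (Thr): third position 4-fold.
Codon 2 CUC (Leu): third position 4-fold.
Codon 3 CUA (Leu): third position 4-fold.
Codon 4 AGU (Ser): third position 2-fold.
Codon 5 GCA (Ala): third position 4-fold.
Codon 6 GGG (Gly): third position 4-fold.
Codon 7 UUG (Leu): third position 2-fold.
Codon 8 GGU (Gly): third position 4-fold.
Codon 9 AAG (Lys): third position 2-fold.
Codon 10 CAG (Gln): third position 2-fold.
Four-fold degenerate third positions: 6.

6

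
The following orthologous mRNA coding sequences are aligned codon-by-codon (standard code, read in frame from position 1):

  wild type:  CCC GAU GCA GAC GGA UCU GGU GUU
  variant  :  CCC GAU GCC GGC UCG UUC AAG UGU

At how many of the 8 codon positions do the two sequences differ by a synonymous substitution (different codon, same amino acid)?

Codon 1: CCC Pro / CCC Pro — identical.
Codon 2: GAU Asp / GAU Asp — identical.
Codon 3: GCA Ala / GCC Ala — synonymous.
Codon 4: GAC Asp / GGC Gly — nonsynonymous.
Codon 5: GGA Gly / UCG Ser — nonsynonymous.
Codon 6: UCU Ser / UUC Phe — nonsynonymous.
Codon 7: GGU Gly / AAG Lys — nonsynonymous.
Codon 8: GUU Val / UGU Cys — nonsynonymous.
Synonymous differences: 1.

1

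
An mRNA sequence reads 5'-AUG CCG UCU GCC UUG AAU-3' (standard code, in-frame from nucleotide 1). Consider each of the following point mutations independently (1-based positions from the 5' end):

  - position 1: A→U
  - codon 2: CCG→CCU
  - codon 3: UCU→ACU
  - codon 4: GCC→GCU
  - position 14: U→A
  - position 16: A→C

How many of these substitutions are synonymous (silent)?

2

Codon 1: AUG (Met) → UUG (Leu) — missense.
Codon 2: CCG (Pro) → CCU (Pro) — synonymous.
Codon 3: UCU (Ser) → ACU (Thr) — missense.
Codon 4: GCC (Ala) → GCU (Ala) — synonymous.
Codon 5: UUG (Leu) → UAG (Stop) — nonsense.
Codon 6: AAU (Asn) → CAU (His) — missense.
Synonymous: 2 of 6.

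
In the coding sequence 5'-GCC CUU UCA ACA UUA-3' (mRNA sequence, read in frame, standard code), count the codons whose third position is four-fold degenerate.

Codon 1 GCC (Ala): third position 4-fold.
Codon 2 CUU (Leu): third position 4-fold.
Codon 3 UCA (Ser): third position 4-fold.
Codon 4 ACA (Thr): third position 4-fold.
Codon 5 UUA (Leu): third position 2-fold.
Four-fold degenerate third positions: 4.

4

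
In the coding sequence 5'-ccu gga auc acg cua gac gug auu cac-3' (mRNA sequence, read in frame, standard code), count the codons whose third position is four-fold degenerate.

5

Codon 1 CCU (Pro): third position 4-fold.
Codon 2 GGA (Gly): third position 4-fold.
Codon 3 AUC (Ile): third position 3-fold.
Codon 4 ACG (Thr): third position 4-fold.
Codon 5 CUA (Leu): third position 4-fold.
Codon 6 GAC (Asp): third position 2-fold.
Codon 7 GUG (Val): third position 4-fold.
Codon 8 AUU (Ile): third position 3-fold.
Codon 9 CAC (His): third position 2-fold.
Four-fold degenerate third positions: 5.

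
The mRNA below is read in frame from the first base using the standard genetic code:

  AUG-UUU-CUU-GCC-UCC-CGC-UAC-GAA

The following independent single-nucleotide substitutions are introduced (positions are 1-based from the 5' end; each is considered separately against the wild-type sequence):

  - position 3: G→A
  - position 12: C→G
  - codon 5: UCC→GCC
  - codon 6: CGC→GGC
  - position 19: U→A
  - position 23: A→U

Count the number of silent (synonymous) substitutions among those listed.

1

Codon 1: AUG (Met) → AUA (Ile) — missense.
Codon 4: GCC (Ala) → GCG (Ala) — synonymous.
Codon 5: UCC (Ser) → GCC (Ala) — missense.
Codon 6: CGC (Arg) → GGC (Gly) — missense.
Codon 7: UAC (Tyr) → AAC (Asn) — missense.
Codon 8: GAA (Glu) → GUA (Val) — missense.
Synonymous: 1 of 6.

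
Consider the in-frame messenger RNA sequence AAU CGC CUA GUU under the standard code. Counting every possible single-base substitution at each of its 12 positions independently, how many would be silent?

Codon 1 (AAU, Asn): 1 synonymous substitution.
Codon 2 (CGC, Arg): 3 synonymous substitutions.
Codon 3 (CUA, Leu): 4 synonymous substitutions.
Codon 4 (GUU, Val): 3 synonymous substitutions.
Total: 1 + 3 + 4 + 3 = 11.

11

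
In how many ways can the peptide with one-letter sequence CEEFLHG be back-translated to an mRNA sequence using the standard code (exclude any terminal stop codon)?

768

Cys: 2 codons.
Glu: 2 codons.
Glu: 2 codons.
Phe: 2 codons.
Leu: 6 codons.
His: 2 codons.
Gly: 4 codons.
2 × 2 × 2 × 2 × 6 × 2 × 4 = 768.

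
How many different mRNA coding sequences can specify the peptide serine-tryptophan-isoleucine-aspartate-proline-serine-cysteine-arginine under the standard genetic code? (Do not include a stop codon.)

Ser: 6 codons.
Trp: 1 codon.
Ile: 3 codons.
Asp: 2 codons.
Pro: 4 codons.
Ser: 6 codons.
Cys: 2 codons.
Arg: 6 codons.
6 × 1 × 3 × 2 × 4 × 6 × 2 × 6 = 10368.

10368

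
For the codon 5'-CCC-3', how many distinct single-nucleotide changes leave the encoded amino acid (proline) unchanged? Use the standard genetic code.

3

Position 1: none → 0 synonymous.
Position 2: none → 0 synonymous.
Position 3: CCU, CCA, CCG → 3 synonymous.
Total: 0 + 0 + 3 = 3.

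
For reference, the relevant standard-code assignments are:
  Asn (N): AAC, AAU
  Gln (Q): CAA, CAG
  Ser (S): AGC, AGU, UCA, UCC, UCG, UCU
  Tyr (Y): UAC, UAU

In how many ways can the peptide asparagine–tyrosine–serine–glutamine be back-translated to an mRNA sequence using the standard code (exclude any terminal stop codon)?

Asn: 2 codons.
Tyr: 2 codons.
Ser: 6 codons.
Gln: 2 codons.
2 × 2 × 6 × 2 = 48.

48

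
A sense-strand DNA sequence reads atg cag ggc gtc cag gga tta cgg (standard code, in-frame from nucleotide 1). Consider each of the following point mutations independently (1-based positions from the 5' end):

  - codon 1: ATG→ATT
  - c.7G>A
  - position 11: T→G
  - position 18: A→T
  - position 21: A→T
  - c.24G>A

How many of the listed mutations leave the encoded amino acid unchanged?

2

Codon 1: ATG (Met) → ATT (Ile) — missense.
Codon 3: GGC (Gly) → AGC (Ser) — missense.
Codon 4: GTC (Val) → GGC (Gly) — missense.
Codon 6: GGA (Gly) → GGT (Gly) — synonymous.
Codon 7: TTA (Leu) → TTT (Phe) — missense.
Codon 8: CGG (Arg) → CGA (Arg) — synonymous.
Synonymous: 2 of 6.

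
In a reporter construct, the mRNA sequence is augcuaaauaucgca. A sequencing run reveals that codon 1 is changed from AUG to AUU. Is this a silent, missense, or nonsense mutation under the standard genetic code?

missense

Position 3 falls in codon 1: AUG → Met.
After the substitution the codon is AUU → Ile.
Met ≠ Ile, so this is a missense mutation.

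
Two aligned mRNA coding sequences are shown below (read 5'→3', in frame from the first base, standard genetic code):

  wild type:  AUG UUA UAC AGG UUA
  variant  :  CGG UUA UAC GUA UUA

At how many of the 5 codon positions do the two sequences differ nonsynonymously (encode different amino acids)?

2

Codon 1: AUG Met / CGG Arg — nonsynonymous.
Codon 2: UUA Leu / UUA Leu — identical.
Codon 3: UAC Tyr / UAC Tyr — identical.
Codon 4: AGG Arg / GUA Val — nonsynonymous.
Codon 5: UUA Leu / UUA Leu — identical.
Nonsynonymous differences: 2.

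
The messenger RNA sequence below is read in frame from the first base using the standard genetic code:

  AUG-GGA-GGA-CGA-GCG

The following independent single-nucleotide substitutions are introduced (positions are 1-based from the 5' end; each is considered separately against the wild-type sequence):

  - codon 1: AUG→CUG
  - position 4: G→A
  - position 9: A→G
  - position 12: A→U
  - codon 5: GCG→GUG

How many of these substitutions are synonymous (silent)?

2

Codon 1: AUG (Met) → CUG (Leu) — missense.
Codon 2: GGA (Gly) → AGA (Arg) — missense.
Codon 3: GGA (Gly) → GGG (Gly) — synonymous.
Codon 4: CGA (Arg) → CGU (Arg) — synonymous.
Codon 5: GCG (Ala) → GUG (Val) — missense.
Synonymous: 2 of 5.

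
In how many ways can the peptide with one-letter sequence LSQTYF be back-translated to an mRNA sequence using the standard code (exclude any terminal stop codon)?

Leu: 6 codons.
Ser: 6 codons.
Gln: 2 codons.
Thr: 4 codons.
Tyr: 2 codons.
Phe: 2 codons.
6 × 6 × 2 × 4 × 2 × 2 = 1152.

1152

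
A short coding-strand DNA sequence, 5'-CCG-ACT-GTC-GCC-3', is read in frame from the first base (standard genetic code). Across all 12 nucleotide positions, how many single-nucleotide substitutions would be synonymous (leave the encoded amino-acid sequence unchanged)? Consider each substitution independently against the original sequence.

Codon 1 (CCG, Pro): 3 synonymous substitutions.
Codon 2 (ACT, Thr): 3 synonymous substitutions.
Codon 3 (GTC, Val): 3 synonymous substitutions.
Codon 4 (GCC, Ala): 3 synonymous substitutions.
Total: 3 + 3 + 3 + 3 = 12.

12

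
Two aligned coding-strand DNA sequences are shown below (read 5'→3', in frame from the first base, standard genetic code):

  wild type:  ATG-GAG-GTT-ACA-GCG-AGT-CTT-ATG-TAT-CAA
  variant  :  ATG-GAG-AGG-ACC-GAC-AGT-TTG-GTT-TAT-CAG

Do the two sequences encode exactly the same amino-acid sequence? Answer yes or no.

Codon 1: ATG Met / ATG Met — identical.
Codon 2: GAG Glu / GAG Glu — identical.
Codon 3: GTT Val / AGG Arg — nonsynonymous.
Codon 4: ACA Thr / ACC Thr — synonymous.
Codon 5: GCG Ala / GAC Asp — nonsynonymous.
Codon 6: AGT Ser / AGT Ser — identical.
Codon 7: CTT Leu / TTG Leu — synonymous.
Codon 8: ATG Met / GTT Val — nonsynonymous.
Codon 9: TAT Tyr / TAT Tyr — identical.
Codon 10: CAA Gln / CAG Gln — synonymous.
Nonsynonymous differences: 3 → different protein.

no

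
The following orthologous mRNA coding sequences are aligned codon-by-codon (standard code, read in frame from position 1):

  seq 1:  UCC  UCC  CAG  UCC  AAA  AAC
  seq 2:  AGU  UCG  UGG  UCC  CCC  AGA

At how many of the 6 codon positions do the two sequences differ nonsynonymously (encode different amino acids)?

3

Codon 1: UCC Ser / AGU Ser — synonymous.
Codon 2: UCC Ser / UCG Ser — synonymous.
Codon 3: CAG Gln / UGG Trp — nonsynonymous.
Codon 4: UCC Ser / UCC Ser — identical.
Codon 5: AAA Lys / CCC Pro — nonsynonymous.
Codon 6: AAC Asn / AGA Arg — nonsynonymous.
Nonsynonymous differences: 3.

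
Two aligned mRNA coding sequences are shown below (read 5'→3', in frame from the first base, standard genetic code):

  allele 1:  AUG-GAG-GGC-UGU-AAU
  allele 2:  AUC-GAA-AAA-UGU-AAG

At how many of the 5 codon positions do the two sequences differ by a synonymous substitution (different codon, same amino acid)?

Codon 1: AUG Met / AUC Ile — nonsynonymous.
Codon 2: GAG Glu / GAA Glu — synonymous.
Codon 3: GGC Gly / AAA Lys — nonsynonymous.
Codon 4: UGU Cys / UGU Cys — identical.
Codon 5: AAU Asn / AAG Lys — nonsynonymous.
Synonymous differences: 1.

1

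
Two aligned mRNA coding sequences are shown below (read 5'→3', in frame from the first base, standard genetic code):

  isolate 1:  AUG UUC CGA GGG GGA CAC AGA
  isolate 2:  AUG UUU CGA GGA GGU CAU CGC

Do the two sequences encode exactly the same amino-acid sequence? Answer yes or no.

yes

Codon 1: AUG Met / AUG Met — identical.
Codon 2: UUC Phe / UUU Phe — synonymous.
Codon 3: CGA Arg / CGA Arg — identical.
Codon 4: GGG Gly / GGA Gly — synonymous.
Codon 5: GGA Gly / GGU Gly — synonymous.
Codon 6: CAC His / CAU His — synonymous.
Codon 7: AGA Arg / CGC Arg — synonymous.
Nonsynonymous differences: 0 → same protein.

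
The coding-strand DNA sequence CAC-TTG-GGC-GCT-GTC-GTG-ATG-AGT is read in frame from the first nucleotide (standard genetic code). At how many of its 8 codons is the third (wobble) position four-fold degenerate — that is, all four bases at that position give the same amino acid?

Codon 1 CAC (His): third position 2-fold.
Codon 2 TTG (Leu): third position 2-fold.
Codon 3 GGC (Gly): third position 4-fold.
Codon 4 GCT (Ala): third position 4-fold.
Codon 5 GTC (Val): third position 4-fold.
Codon 6 GTG (Val): third position 4-fold.
Codon 7 ATG (Met): third position 1-fold.
Codon 8 AGT (Ser): third position 2-fold.
Four-fold degenerate third positions: 4.

4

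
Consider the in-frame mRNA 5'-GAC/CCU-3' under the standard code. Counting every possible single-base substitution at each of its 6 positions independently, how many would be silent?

4

Codon 1 (GAC, Asp): 1 synonymous substitution.
Codon 2 (CCU, Pro): 3 synonymous substitutions.
Total: 1 + 3 = 4.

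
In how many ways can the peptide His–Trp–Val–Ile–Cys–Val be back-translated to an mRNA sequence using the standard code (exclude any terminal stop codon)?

His: 2 codons.
Trp: 1 codon.
Val: 4 codons.
Ile: 3 codons.
Cys: 2 codons.
Val: 4 codons.
2 × 1 × 4 × 3 × 2 × 4 = 192.

192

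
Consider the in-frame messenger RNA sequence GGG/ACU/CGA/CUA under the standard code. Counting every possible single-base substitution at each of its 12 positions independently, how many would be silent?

14

Codon 1 (GGG, Gly): 3 synonymous substitutions.
Codon 2 (ACU, Thr): 3 synonymous substitutions.
Codon 3 (CGA, Arg): 4 synonymous substitutions.
Codon 4 (CUA, Leu): 4 synonymous substitutions.
Total: 3 + 3 + 4 + 4 = 14.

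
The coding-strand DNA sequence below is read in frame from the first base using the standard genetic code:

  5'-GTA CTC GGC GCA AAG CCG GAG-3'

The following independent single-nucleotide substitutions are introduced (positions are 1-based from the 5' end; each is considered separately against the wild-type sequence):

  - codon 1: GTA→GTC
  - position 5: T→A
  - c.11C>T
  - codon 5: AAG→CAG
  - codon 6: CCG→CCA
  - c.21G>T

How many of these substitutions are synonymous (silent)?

2

Codon 1: GTA (Val) → GTC (Val) — synonymous.
Codon 2: CTC (Leu) → CAC (His) — missense.
Codon 4: GCA (Ala) → GTA (Val) — missense.
Codon 5: AAG (Lys) → CAG (Gln) — missense.
Codon 6: CCG (Pro) → CCA (Pro) — synonymous.
Codon 7: GAG (Glu) → GAT (Asp) — missense.
Synonymous: 2 of 6.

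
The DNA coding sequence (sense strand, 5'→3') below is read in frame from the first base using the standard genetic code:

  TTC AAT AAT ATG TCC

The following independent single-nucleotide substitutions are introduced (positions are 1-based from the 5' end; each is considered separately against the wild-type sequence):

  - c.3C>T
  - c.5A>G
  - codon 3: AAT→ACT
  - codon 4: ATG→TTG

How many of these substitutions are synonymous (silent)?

1

Codon 1: TTC (Phe) → TTT (Phe) — synonymous.
Codon 2: AAT (Asn) → AGT (Ser) — missense.
Codon 3: AAT (Asn) → ACT (Thr) — missense.
Codon 4: ATG (Met) → TTG (Leu) — missense.
Synonymous: 1 of 4.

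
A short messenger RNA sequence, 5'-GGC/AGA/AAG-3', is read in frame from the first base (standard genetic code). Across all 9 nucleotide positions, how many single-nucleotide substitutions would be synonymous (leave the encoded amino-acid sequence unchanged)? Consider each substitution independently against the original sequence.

6

Codon 1 (GGC, Gly): 3 synonymous substitutions.
Codon 2 (AGA, Arg): 2 synonymous substitutions.
Codon 3 (AAG, Lys): 1 synonymous substitution.
Total: 3 + 2 + 1 = 6.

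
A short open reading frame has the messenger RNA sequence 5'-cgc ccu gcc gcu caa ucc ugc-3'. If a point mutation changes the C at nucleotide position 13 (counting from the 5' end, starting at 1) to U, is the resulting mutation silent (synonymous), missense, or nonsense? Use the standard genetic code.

Position 13 falls in codon 5: CAA → Gln.
After the substitution the codon is UAA → Stop.
The new codon is a stop codon, so this is a nonsense mutation.

nonsense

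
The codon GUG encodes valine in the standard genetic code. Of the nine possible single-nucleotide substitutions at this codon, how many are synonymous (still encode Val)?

3

Position 1: none → 0 synonymous.
Position 2: none → 0 synonymous.
Position 3: GUU, GUC, GUA → 3 synonymous.
Total: 0 + 0 + 3 = 3.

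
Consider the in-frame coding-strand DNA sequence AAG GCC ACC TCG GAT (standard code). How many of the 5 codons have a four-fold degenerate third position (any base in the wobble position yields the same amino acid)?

3

Codon 1 AAG (Lys): third position 2-fold.
Codon 2 GCC (Ala): third position 4-fold.
Codon 3 ACC (Thr): third position 4-fold.
Codon 4 TCG (Ser): third position 4-fold.
Codon 5 GAT (Asp): third position 2-fold.
Four-fold degenerate third positions: 3.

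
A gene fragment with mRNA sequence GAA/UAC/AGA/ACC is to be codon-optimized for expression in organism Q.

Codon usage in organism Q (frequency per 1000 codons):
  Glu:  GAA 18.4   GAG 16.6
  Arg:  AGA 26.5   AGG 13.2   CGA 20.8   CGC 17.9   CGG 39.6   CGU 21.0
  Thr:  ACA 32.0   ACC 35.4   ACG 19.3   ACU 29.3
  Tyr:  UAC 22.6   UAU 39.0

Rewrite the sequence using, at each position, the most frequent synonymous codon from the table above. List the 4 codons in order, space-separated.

Codon 1 (Glu): best is GAA at 18.4.
Codon 2 (Tyr): best is UAU at 39.0.
Codon 3 (Arg): best is CGG at 39.6.
Codon 4 (Thr): best is ACC at 35.4.

GAA UAU CGG ACC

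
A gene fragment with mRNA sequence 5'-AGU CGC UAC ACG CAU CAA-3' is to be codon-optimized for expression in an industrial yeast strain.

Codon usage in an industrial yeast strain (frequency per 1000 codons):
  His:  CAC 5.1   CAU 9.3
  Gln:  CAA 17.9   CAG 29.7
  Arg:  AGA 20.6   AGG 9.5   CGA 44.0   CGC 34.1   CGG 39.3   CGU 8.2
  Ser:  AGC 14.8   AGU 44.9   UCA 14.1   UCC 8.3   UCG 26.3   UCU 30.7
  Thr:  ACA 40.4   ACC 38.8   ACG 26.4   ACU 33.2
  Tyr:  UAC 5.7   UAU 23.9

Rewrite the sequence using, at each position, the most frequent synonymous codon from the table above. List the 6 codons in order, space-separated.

AGU CGA UAU ACA CAU CAG

Codon 1 (Ser): best is AGU at 44.9.
Codon 2 (Arg): best is CGA at 44.0.
Codon 3 (Tyr): best is UAU at 23.9.
Codon 4 (Thr): best is ACA at 40.4.
Codon 5 (His): best is CAU at 9.3.
Codon 6 (Gln): best is CAG at 29.7.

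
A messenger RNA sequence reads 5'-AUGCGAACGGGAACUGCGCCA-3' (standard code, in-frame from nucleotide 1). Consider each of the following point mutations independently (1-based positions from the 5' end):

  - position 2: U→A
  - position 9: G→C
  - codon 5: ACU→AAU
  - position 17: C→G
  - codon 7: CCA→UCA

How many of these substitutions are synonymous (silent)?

Codon 1: AUG (Met) → AAG (Lys) — missense.
Codon 3: ACG (Thr) → ACC (Thr) — synonymous.
Codon 5: ACU (Thr) → AAU (Asn) — missense.
Codon 6: GCG (Ala) → GGG (Gly) — missense.
Codon 7: CCA (Pro) → UCA (Ser) — missense.
Synonymous: 1 of 5.

1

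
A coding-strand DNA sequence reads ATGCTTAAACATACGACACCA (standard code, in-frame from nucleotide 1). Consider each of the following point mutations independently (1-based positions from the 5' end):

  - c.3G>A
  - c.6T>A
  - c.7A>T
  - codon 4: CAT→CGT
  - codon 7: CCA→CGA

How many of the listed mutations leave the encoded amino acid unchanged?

1

Codon 1: ATG (Met) → ATA (Ile) — missense.
Codon 2: CTT (Leu) → CTA (Leu) — synonymous.
Codon 3: AAA (Lys) → TAA (Stop) — nonsense.
Codon 4: CAT (His) → CGT (Arg) — missense.
Codon 7: CCA (Pro) → CGA (Arg) — missense.
Synonymous: 1 of 5.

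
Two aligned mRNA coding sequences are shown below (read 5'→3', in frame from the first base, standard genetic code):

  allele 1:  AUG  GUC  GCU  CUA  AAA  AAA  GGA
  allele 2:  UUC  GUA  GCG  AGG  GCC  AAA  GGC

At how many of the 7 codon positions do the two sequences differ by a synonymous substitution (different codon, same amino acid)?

Codon 1: AUG Met / UUC Phe — nonsynonymous.
Codon 2: GUC Val / GUA Val — synonymous.
Codon 3: GCU Ala / GCG Ala — synonymous.
Codon 4: CUA Leu / AGG Arg — nonsynonymous.
Codon 5: AAA Lys / GCC Ala — nonsynonymous.
Codon 6: AAA Lys / AAA Lys — identical.
Codon 7: GGA Gly / GGC Gly — synonymous.
Synonymous differences: 3.

3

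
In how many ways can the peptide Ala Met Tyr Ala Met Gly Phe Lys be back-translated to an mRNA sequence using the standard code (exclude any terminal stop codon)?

Ala: 4 codons.
Met: 1 codon.
Tyr: 2 codons.
Ala: 4 codons.
Met: 1 codon.
Gly: 4 codons.
Phe: 2 codons.
Lys: 2 codons.
4 × 1 × 2 × 4 × 1 × 4 × 2 × 2 = 512.

512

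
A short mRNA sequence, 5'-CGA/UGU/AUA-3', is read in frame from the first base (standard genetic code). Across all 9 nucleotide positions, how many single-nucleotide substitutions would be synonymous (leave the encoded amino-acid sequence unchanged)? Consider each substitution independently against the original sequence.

7

Codon 1 (CGA, Arg): 4 synonymous substitutions.
Codon 2 (UGU, Cys): 1 synonymous substitution.
Codon 3 (AUA, Ile): 2 synonymous substitutions.
Total: 4 + 1 + 2 = 7.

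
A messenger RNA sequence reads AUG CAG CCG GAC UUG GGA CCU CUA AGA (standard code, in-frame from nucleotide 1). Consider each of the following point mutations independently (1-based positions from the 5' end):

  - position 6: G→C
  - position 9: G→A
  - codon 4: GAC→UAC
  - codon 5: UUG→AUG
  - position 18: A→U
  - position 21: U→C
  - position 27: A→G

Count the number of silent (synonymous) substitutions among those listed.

Codon 2: CAG (Gln) → CAC (His) — missense.
Codon 3: CCG (Pro) → CCA (Pro) — synonymous.
Codon 4: GAC (Asp) → UAC (Tyr) — missense.
Codon 5: UUG (Leu) → AUG (Met) — missense.
Codon 6: GGA (Gly) → GGU (Gly) — synonymous.
Codon 7: CCU (Pro) → CCC (Pro) — synonymous.
Codon 9: AGA (Arg) → AGG (Arg) — synonymous.
Synonymous: 4 of 7.

4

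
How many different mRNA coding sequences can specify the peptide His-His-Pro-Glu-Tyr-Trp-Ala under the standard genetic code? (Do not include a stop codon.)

His: 2 codons.
His: 2 codons.
Pro: 4 codons.
Glu: 2 codons.
Tyr: 2 codons.
Trp: 1 codon.
Ala: 4 codons.
2 × 2 × 4 × 2 × 2 × 1 × 4 = 256.

256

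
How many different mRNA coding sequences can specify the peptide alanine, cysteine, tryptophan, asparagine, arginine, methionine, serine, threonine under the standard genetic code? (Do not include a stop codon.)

2304

Ala: 4 codons.
Cys: 2 codons.
Trp: 1 codon.
Asn: 2 codons.
Arg: 6 codons.
Met: 1 codon.
Ser: 6 codons.
Thr: 4 codons.
4 × 2 × 1 × 2 × 6 × 1 × 6 × 4 = 2304.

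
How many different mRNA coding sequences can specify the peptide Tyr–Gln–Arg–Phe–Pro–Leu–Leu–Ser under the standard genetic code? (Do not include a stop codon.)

41472

Tyr: 2 codons.
Gln: 2 codons.
Arg: 6 codons.
Phe: 2 codons.
Pro: 4 codons.
Leu: 6 codons.
Leu: 6 codons.
Ser: 6 codons.
2 × 2 × 6 × 2 × 4 × 6 × 6 × 6 = 41472.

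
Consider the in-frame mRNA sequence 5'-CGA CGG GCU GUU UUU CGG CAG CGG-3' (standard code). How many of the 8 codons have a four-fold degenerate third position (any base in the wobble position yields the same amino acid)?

6

Codon 1 CGA (Arg): third position 4-fold.
Codon 2 CGG (Arg): third position 4-fold.
Codon 3 GCU (Ala): third position 4-fold.
Codon 4 GUU (Val): third position 4-fold.
Codon 5 UUU (Phe): third position 2-fold.
Codon 6 CGG (Arg): third position 4-fold.
Codon 7 CAG (Gln): third position 2-fold.
Codon 8 CGG (Arg): third position 4-fold.
Four-fold degenerate third positions: 6.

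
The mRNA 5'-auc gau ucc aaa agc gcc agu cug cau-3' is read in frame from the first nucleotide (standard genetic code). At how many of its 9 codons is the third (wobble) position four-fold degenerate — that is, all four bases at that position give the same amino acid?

3

Codon 1 AUC (Ile): third position 3-fold.
Codon 2 GAU (Asp): third position 2-fold.
Codon 3 UCC (Ser): third position 4-fold.
Codon 4 AAA (Lys): third position 2-fold.
Codon 5 AGC (Ser): third position 2-fold.
Codon 6 GCC (Ala): third position 4-fold.
Codon 7 AGU (Ser): third position 2-fold.
Codon 8 CUG (Leu): third position 4-fold.
Codon 9 CAU (His): third position 2-fold.
Four-fold degenerate third positions: 3.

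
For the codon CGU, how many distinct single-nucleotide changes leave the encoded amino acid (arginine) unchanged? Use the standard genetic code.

3

Position 1: none → 0 synonymous.
Position 2: none → 0 synonymous.
Position 3: CGC, CGA, CGG → 3 synonymous.
Total: 0 + 0 + 3 = 3.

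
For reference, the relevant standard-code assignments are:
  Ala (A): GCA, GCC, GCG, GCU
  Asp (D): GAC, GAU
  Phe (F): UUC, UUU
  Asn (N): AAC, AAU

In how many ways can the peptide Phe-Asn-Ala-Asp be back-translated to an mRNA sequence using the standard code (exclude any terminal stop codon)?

Phe: 2 codons.
Asn: 2 codons.
Ala: 4 codons.
Asp: 2 codons.
2 × 2 × 4 × 2 = 32.

32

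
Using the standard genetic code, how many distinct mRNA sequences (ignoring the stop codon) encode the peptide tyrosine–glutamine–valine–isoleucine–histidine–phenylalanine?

192

Tyr: 2 codons.
Gln: 2 codons.
Val: 4 codons.
Ile: 3 codons.
His: 2 codons.
Phe: 2 codons.
2 × 2 × 4 × 3 × 2 × 2 = 192.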